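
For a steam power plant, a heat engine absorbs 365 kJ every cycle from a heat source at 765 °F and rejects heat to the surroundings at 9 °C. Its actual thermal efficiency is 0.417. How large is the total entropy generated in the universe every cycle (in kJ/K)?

T_H = 765 °F → (765 − 32) × 5/9 = 407.22 °C = 680.37 K.
T_C = 9 °C → 9 + 273.15 = 282.15 K.
W = η·Q_H = 0.417 × 365 = 152.2 kJ, so Q_C = Q_H − W = 212.8 kJ.
The hot reservoir loses entropy Q_H/T_H = 365/680.37 = 0.5365 kJ/K; the cold reservoir gains Q_C/T_C = 212.8/282.15 = 0.7542 kJ/K.
ΔS_univ = −Q_H/T_H + Q_C/T_C = 0.218 kJ/K (> 0, since η = 0.417 < η_Carnot = 0.585).

ΔS_univ ≈ 0.218 kJ/K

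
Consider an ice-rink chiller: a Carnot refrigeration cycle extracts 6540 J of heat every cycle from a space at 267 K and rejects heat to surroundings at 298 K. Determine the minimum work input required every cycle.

W_in ≈ 759.3 J

The reversible coefficient of performance is COP_R = T_C/(T_H − T_C) = 267.00/31.00 = 8.6129.
W = Q_C/COP_R = 6540/8.6129 = 759.3 J.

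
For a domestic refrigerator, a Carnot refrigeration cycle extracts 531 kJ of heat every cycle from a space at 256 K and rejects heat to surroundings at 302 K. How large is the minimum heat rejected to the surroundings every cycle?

Q_H ≈ 626 kJ

For a reversible cycle Q_H/Q_C = T_H/T_C, so Q_H = Q_C·T_H/T_C = 531 × 302.00/256.00 = 626 kJ.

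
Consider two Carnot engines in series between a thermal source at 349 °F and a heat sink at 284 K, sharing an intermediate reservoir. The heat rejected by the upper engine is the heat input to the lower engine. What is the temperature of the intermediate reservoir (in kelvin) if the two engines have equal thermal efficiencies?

T_H = 349 °F → (349 − 32) × 5/9 = 176.11 °C = 449.26 K.
Equal efficiencies require 1 − T_m/T_H = 1 − T_C/T_m, i.e. T_m/T_H = T_C/T_m, so T_m = √(T_H·T_C) = √(449.26 × 284.00) = 357 K.

T_m ≈ 357 K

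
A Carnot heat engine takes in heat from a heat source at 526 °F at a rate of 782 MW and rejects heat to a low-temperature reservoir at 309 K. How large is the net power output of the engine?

T_H = 526 °F → (526 − 32) × 5/9 = 274.44 °C = 547.59 K.
η_rev = 1 − T_C/T_H = 1 − 309.00/547.59 = 0.4357.
W = η·Q_H = 0.4357 × 782 = 340.7 MW.

Ẇ ≈ 340.7 MW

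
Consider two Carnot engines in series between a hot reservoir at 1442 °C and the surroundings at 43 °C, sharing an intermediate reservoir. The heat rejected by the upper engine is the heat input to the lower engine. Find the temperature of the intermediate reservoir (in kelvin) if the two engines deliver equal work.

T_H = 1442 °C → 1442 + 273.15 = 1715.15 K.
T_C = 43 °C → 43 + 273.15 = 316.15 K.
For reversible stages Q_m = Q_H·(T_m/T_H). Setting W₁ = Q_H(1 − T_m/T_H) equal to W₂ = Q_m(1 − T_C/T_m) = Q_H·(T_m − T_C)/T_H gives T_H − T_m = T_m − T_C, so T_m = (T_H + T_C)/2 = (1715.15 + 316.15)/2 = 1016 K.

T_m ≈ 1016 K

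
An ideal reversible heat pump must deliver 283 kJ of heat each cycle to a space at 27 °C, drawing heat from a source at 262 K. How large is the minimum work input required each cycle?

W_in ≈ 36.0 kJ

T_H = 27 °C → 27 + 273.15 = 300.15 K.
For a reversible heat pump, COP_HP = T_H/(T_H − T_C) = 300.15/38.15 = 7.8676.
W = Q_H/COP_HP = 283/7.8676 = 36.0 kJ.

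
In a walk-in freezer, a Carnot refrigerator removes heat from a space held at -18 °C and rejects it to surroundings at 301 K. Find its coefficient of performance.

COP_R ≈ 5.56

T_C = -18 °C → -18 + 273.15 = 255.15 K.
Carnot COP: COP_R = T_C/(T_H − T_C) = 255.15/(301.00 − 255.15) = 5.56.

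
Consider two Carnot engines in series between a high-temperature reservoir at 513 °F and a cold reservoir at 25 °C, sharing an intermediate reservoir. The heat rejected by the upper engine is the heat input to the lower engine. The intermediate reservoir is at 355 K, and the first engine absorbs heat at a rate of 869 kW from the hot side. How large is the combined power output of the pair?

Ẇ_total ≈ 390 kW

T_H = 513 °F → (513 − 32) × 5/9 = 267.22 °C = 540.37 K.
T_C = 25 °C → 25 + 273.15 = 298.15 K.
Two reversible stages in series are equivalent to a single Carnot engine between T_H and T_C, so η_total = 1 − T_C/T_H = 1 − 298.15/540.37 = 0.4483.
W_total = η_total · Q_H = 0.4483 × 869 = 390 kW.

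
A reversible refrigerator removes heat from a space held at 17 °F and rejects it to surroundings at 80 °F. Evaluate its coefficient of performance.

COP_R ≈ 7.566

T_H = 80 °F → (80 − 32) × 5/9 = 26.67 °C = 299.82 K.
T_C = 17 °F → (17 − 32) × 5/9 = -8.33 °C = 264.82 K.
COP_R = T_C/(T_H − T_C) = 264.82/(299.82 − 264.82) = 7.566.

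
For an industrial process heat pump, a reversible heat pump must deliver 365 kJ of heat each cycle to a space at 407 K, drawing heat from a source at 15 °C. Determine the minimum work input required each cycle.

W_in ≈ 107 kJ

T_C = 15 °C → 15 + 273.15 = 288.15 K.
The Carnot heat-pump COP is COP_HP = T_H/(T_H − T_C) = 407.00/118.85 = 3.4245.
W = Q_H/COP_HP = 365/3.4245 = 107 kJ.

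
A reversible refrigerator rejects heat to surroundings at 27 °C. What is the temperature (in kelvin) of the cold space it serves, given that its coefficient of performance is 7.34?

T_H = 27 °C → 27 + 273.15 = 300.15 K.
COP_R = T_C/(T_H − T_C) ⇒ T_C = T_H·COP_R/(1 + COP_R) = 300.15 × 7.34/(1 + 7.34) = 264 K.

T_C ≈ 264 K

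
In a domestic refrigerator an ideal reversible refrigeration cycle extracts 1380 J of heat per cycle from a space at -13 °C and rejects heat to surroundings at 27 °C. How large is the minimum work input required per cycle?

W_in ≈ 212 J

T_H = 27 °C → 27 + 273.15 = 300.15 K.
T_C = -13 °C → -13 + 273.15 = 260.15 K.
COP_R = T_C/(T_H − T_C) = 260.15/40.00 = 6.5037.
W = Q_C/COP_R = 1380/6.5037 = 212 J.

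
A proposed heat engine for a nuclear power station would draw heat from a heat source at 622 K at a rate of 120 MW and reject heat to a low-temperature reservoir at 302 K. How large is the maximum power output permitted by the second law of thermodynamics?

Ẇ_max ≈ 61.7 MW

No engine can exceed the Carnot limit: η_max = 1 − T_C/T_H = 1 − 302.00/622.00 = 0.5145.
W_max = η_max · Q_H = 0.5145 × 120 = 61.7 MW.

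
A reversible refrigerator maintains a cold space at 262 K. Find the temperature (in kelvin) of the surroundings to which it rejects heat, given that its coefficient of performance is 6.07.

COP_R = T_C/(T_H − T_C) ⇒ T_H = T_C·(1 + 1/COP_R) = 262.00 × (1 + 1/6.07) = 305.2 K.

T_H ≈ 305.2 K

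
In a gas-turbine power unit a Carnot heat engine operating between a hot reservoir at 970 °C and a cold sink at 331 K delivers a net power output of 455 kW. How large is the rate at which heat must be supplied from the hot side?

T_H = 970 °C → 970 + 273.15 = 1243.15 K.
Carnot efficiency: η = 1 − T_C/T_H = 1 − 331.00/1243.15 = 0.7337.
Q_H = W/η = 455/0.7337 = 620.1 kW.

Q̇_H ≈ 620.1 kW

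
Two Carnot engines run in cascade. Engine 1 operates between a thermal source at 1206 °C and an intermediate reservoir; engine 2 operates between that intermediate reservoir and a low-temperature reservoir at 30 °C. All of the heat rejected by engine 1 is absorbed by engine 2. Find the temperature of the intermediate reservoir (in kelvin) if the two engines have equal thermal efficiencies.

T_H = 1206 °C → 1206 + 273.15 = 1479.15 K.
T_C = 30 °C → 30 + 273.15 = 303.15 K.
Equal efficiencies require 1 − T_m/T_H = 1 − T_C/T_m, i.e. T_m/T_H = T_C/T_m, so T_m = √(T_H·T_C) = √(1479.15 × 303.15) = 669.6 K.

T_m ≈ 669.6 K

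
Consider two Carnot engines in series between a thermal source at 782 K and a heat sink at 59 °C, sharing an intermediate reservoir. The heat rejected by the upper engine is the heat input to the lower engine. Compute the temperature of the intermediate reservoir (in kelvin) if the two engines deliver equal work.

T_C = 59 °C → 59 + 273.15 = 332.15 K.
For reversible stages Q_m = Q_H·(T_m/T_H). Setting W₁ = Q_H(1 − T_m/T_H) equal to W₂ = Q_m(1 − T_C/T_m) = Q_H·(T_m − T_C)/T_H gives T_H − T_m = T_m − T_C, so T_m = (T_H + T_C)/2 = (782.00 + 332.15)/2 = 557 K.

T_m ≈ 557 K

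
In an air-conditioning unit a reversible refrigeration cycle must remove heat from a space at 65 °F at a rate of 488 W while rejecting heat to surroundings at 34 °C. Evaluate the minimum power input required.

T_H = 34 °C → 34 + 273.15 = 307.15 K.
T_C = 65 °F → (65 − 32) × 5/9 = 18.33 °C = 291.48 K.
For a reversible refrigerator, COP_R = T_C/(T_H − T_C) = 291.48/15.67 = 18.6053.
W = Q_C/COP_R = 488/18.6053 = 26.2 W.

Ẇ_in ≈ 26.2 W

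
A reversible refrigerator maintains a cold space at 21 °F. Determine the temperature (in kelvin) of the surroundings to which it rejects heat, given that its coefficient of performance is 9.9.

T_C = 21 °F → (21 − 32) × 5/9 = -6.11 °C = 267.04 K.
COP_R = T_C/(T_H − T_C) ⇒ T_H = T_C·(1 + 1/COP_R) = 267.04 × (1 + 1/9.9) = 294 K.

T_H ≈ 294 K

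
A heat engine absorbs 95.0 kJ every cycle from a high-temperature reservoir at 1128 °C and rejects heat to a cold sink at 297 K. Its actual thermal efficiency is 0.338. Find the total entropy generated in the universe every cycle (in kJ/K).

T_H = 1128 °C → 1128 + 273.15 = 1401.15 K.
W = η·Q_H = 0.338 × 95.0 = 32.11 kJ, so Q_C = Q_H − W = 62.89 kJ.
The hot reservoir loses entropy Q_H/T_H = 95.0/1401.15 = 0.06780 kJ/K; the cold reservoir gains Q_C/T_C = 62.89/297.00 = 0.2118 kJ/K.
ΔS_univ = −Q_H/T_H + Q_C/T_C = 0.144 kJ/K (> 0, since η = 0.338 < η_Carnot = 0.788).

ΔS_univ ≈ 0.144 kJ/K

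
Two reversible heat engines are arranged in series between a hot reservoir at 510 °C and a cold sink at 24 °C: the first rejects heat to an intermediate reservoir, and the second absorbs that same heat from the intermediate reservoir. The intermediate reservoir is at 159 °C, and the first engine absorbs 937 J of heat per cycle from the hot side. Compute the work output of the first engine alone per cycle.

W₁ ≈ 420 J

T_H = 510 °C → 510 + 273.15 = 783.15 K.
T_C = 24 °C → 24 + 273.15 = 297.15 K.
T_m = 159 °C → 159 + 273.15 = 432.15 K.
First-stage efficiency η₁ = 1 − T_m/T_H = 1 − 432.15/783.15 = 0.4482.
W₁ = η₁·Q_H = 0.4482 × 937 = 420 J.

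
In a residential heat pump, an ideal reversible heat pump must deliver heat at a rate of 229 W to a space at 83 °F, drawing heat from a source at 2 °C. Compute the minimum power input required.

T_H = 83 °F → (83 − 32) × 5/9 = 28.33 °C = 301.48 K.
T_C = 2 °C → 2 + 273.15 = 275.15 K.
For a reversible heat pump, COP_HP = T_H/(T_H − T_C) = 301.48/26.33 = 11.4487.
W = Q_H/COP_HP = 229/11.4487 = 20.00 W.

Ẇ_in ≈ 20.00 W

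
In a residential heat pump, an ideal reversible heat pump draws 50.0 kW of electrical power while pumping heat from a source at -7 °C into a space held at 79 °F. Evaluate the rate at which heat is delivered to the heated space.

Q̇_H ≈ 452 kW

T_H = 79 °F → (79 − 32) × 5/9 = 26.11 °C = 299.26 K.
T_C = -7 °C → -7 + 273.15 = 266.15 K.
For a reversible heat pump, COP_HP = T_H/(T_H − T_C) = 299.26/33.11 = 9.0381.
Q_H = COP_HP · W = 9.0381 × 50.0 = 452 kW.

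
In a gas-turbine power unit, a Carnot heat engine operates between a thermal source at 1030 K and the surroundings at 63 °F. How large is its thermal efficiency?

T_C = 63 °F → (63 − 32) × 5/9 = 17.22 °C = 290.37 K.
For a reversible engine, η = 1 − T_C/T_H = 1 − 290.37/1030.00 = 0.7181.

η ≈ 0.7181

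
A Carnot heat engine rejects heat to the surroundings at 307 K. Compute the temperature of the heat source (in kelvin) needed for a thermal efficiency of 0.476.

T_H ≈ 586 K

From η = 1 − T_C/T_H, solving for T_H gives T_H = T_C/(1 − η) = 307.00/(1 − 0.476) = 586 K.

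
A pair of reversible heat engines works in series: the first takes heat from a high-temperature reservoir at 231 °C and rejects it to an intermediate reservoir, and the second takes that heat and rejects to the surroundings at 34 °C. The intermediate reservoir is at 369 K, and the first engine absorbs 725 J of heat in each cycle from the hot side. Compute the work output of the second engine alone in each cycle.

W₂ ≈ 88.9 J

T_H = 231 °C → 231 + 273.15 = 504.15 K.
T_C = 34 °C → 34 + 273.15 = 307.15 K.
Heat entering the second stage: Q_m = Q_H·(T_m/T_H) = 725 × 369.00/504.15 = 531 J.
Second-stage efficiency η₂ = 1 − T_C/T_m = 1 − 307.15/369.00 = 0.1676, so W₂ = η₂·Q_m = 88.9 J.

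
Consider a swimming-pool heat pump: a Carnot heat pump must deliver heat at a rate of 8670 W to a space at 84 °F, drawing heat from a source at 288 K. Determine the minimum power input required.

T_H = 84 °F → (84 − 32) × 5/9 = 28.89 °C = 302.04 K.
Reversible heating COP: COP_HP = T_H/(T_H − T_C) = 302.04/14.04 = 21.5144.
W = Q_H/COP_HP = 8670/21.5144 = 403 W.

Ẇ_in ≈ 403 W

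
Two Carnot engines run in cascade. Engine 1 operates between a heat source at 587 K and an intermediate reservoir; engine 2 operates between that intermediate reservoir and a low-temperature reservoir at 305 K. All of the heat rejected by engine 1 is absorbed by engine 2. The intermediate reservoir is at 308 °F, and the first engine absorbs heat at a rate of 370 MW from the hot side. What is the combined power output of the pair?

Two reversible stages in series are equivalent to a single Carnot engine between T_H and T_C, so η_total = 1 − T_C/T_H = 1 − 305.00/587.00 = 0.4804.
W_total = η_total · Q_H = 0.4804 × 370 = 177.8 MW.

Ẇ_total ≈ 177.8 MW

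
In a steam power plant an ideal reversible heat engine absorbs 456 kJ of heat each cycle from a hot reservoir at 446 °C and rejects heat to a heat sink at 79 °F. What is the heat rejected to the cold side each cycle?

T_H = 446 °C → 446 + 273.15 = 719.15 K.
T_C = 79 °F → (79 − 32) × 5/9 = 26.11 °C = 299.26 K.
Carnot efficiency: η = 1 − T_C/T_H = 1 − 299.26/719.15 = 0.5839.
For a reversible cycle Q_C/Q_H = T_C/T_H, so Q_C = 456 × 299.26/719.15 = 190 kJ.

Q_C ≈ 190 kJ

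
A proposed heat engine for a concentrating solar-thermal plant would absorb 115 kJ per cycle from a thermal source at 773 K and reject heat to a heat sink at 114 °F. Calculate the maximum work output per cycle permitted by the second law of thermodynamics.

T_C = 114 °F → (114 − 32) × 5/9 = 45.56 °C = 318.71 K.
No engine can exceed the Carnot limit: η_max = 1 − T_C/T_H = 1 − 318.71/773.00 = 0.5877.
W_max = η_max · Q_H = 0.5877 × 115 = 67.6 kJ.

W_max ≈ 67.6 kJ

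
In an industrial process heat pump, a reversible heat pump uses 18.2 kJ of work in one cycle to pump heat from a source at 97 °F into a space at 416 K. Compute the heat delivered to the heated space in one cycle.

T_C = 97 °F → (97 − 32) × 5/9 = 36.11 °C = 309.26 K.
The Carnot heat-pump COP is COP_HP = T_H/(T_H − T_C) = 416.00/106.74 = 3.8974.
Q_H = COP_HP · W = 3.8974 × 18.2 = 70.9 kJ.

Q_H ≈ 70.9 kJ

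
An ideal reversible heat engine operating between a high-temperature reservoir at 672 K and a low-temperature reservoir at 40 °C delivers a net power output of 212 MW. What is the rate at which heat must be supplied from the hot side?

Q̇_H ≈ 397 MW

T_C = 40 °C → 40 + 273.15 = 313.15 K.
η_rev = 1 − T_C/T_H = 1 − 313.15/672.00 = 0.5340.
Q_H = W/η = 212/0.5340 = 397 MW.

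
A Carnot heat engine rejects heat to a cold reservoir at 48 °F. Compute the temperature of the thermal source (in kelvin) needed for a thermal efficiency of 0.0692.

T_H ≈ 303.0 K

T_C = 48 °F → (48 − 32) × 5/9 = 8.89 °C = 282.04 K.
From η = 1 − T_C/T_H, solving for T_H gives T_H = T_C/(1 − η) = 282.04/(1 − 0.0692) = 303.0 K.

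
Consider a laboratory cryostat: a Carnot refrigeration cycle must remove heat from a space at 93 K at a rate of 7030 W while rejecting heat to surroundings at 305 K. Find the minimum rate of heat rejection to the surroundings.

Q̇_H ≈ 23100 W

For a reversible cycle Q_H/Q_C = T_H/T_C, so Q_H = Q_C·T_H/T_C = 7030 × 305.00/93.00 = 23100 W.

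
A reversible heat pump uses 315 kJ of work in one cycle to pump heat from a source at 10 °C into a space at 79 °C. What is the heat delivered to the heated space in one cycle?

Q_H ≈ 1608 kJ

T_H = 79 °C → 79 + 273.15 = 352.15 K.
T_C = 10 °C → 10 + 273.15 = 283.15 K.
Reversible heating COP: COP_HP = T_H/(T_H − T_C) = 352.15/69.00 = 5.1036.
Q_H = COP_HP · W = 5.1036 × 315 = 1608 kJ.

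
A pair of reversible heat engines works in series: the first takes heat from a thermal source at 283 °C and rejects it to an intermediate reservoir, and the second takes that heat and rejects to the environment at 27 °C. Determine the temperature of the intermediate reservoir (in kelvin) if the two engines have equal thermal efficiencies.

T_H = 283 °C → 283 + 273.15 = 556.15 K.
T_C = 27 °C → 27 + 273.15 = 300.15 K.
Equal efficiencies require 1 − T_m/T_H = 1 − T_C/T_m, i.e. T_m/T_H = T_C/T_m, so T_m = √(T_H·T_C) = √(556.15 × 300.15) = 409 K.

T_m ≈ 409 K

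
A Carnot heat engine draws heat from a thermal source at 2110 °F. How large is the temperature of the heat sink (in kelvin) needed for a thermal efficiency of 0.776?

T_C ≈ 320 K

T_H = 2110 °F → (2110 − 32) × 5/9 = 1154.44 °C = 1427.59 K.
From η = 1 − T_C/T_H, T_C = T_H·(1 − η) = 1427.59 × (1 − 0.776) = 320 K.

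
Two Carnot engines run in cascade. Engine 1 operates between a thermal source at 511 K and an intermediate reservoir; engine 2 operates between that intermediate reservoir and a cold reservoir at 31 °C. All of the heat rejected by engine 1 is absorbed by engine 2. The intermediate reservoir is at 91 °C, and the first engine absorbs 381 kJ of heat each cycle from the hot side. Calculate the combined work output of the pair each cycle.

W_total ≈ 154.2 kJ

T_C = 31 °C → 31 + 273.15 = 304.15 K.
Two reversible stages in series are equivalent to a single Carnot engine between T_H and T_C, so η_total = 1 − T_C/T_H = 1 − 304.15/511.00 = 0.4048.
W_total = η_total · Q_H = 0.4048 × 381 = 154.2 kJ.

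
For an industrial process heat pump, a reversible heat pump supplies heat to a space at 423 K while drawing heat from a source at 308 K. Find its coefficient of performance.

COP_HP ≈ 3.68

COP_HP = T_H/(T_H − T_C) = 423.00/(423.00 − 308.00) = 3.68.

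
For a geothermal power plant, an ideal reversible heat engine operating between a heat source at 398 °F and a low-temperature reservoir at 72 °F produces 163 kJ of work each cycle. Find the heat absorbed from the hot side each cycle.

Q_H ≈ 428.8 kJ

T_H = 398 °F → (398 − 32) × 5/9 = 203.33 °C = 476.48 K.
T_C = 72 °F → (72 − 32) × 5/9 = 22.22 °C = 295.37 K.
The Carnot efficiency is η = 1 − T_C/T_H = 1 − 295.37/476.48 = 0.3801.
Q_H = W/η = 163/0.3801 = 428.8 kJ.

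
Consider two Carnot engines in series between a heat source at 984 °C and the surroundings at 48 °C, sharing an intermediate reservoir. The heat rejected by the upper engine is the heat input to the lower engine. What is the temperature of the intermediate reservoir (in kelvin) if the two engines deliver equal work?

T_m ≈ 789.2 K

T_H = 984 °C → 984 + 273.15 = 1257.15 K.
T_C = 48 °C → 48 + 273.15 = 321.15 K.
For reversible stages Q_m = Q_H·(T_m/T_H). Setting W₁ = Q_H(1 − T_m/T_H) equal to W₂ = Q_m(1 − T_C/T_m) = Q_H·(T_m − T_C)/T_H gives T_H − T_m = T_m − T_C, so T_m = (T_H + T_C)/2 = (1257.15 + 321.15)/2 = 789.2 K.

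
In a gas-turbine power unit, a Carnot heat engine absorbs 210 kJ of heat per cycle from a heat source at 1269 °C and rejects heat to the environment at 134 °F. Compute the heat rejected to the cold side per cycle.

Q_C ≈ 44.91 kJ

T_H = 1269 °C → 1269 + 273.15 = 1542.15 K.
T_C = 134 °F → (134 − 32) × 5/9 = 56.67 °C = 329.82 K.
Since the cycle is reversible, η = 1 − T_C/T_H = 1 − 329.82/1542.15 = 0.7861.
For a reversible cycle Q_C/Q_H = T_C/T_H, so Q_C = 210 × 329.82/1542.15 = 44.91 kJ.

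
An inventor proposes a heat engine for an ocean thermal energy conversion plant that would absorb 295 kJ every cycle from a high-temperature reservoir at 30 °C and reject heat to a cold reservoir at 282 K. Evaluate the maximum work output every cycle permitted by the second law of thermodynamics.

W_max ≈ 20.6 kJ

T_H = 30 °C → 30 + 273.15 = 303.15 K.
No engine can exceed the Carnot limit: η_max = 1 − T_C/T_H = 1 − 282.00/303.15 = 0.0698.
W_max = η_max · Q_H = 0.0698 × 295 = 20.6 kJ.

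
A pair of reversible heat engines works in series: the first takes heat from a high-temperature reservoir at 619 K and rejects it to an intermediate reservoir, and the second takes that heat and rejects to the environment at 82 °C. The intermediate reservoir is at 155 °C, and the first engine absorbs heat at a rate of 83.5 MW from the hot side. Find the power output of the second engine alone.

Ẇ₂ ≈ 9.85 MW

T_C = 82 °C → 82 + 273.15 = 355.15 K.
T_m = 155 °C → 155 + 273.15 = 428.15 K.
Heat entering the second stage: Q_m = Q_H·(T_m/T_H) = 83.5 × 428.15/619.00 = 57.8 MW.
Second-stage efficiency η₂ = 1 − T_C/T_m = 1 − 355.15/428.15 = 0.1705, so W₂ = η₂·Q_m = 9.85 MW.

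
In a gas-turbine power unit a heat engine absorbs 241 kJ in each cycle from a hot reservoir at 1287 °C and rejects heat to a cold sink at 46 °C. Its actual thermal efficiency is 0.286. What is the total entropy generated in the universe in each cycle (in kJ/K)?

ΔS_univ ≈ 0.385 kJ/K

T_H = 1287 °C → 1287 + 273.15 = 1560.15 K.
T_C = 46 °C → 46 + 273.15 = 319.15 K.
W = η·Q_H = 0.286 × 241 = 68.93 kJ, so Q_C = Q_H − W = 172.1 kJ.
The hot reservoir loses entropy Q_H/T_H = 241/1560.15 = 0.1545 kJ/K; the cold reservoir gains Q_C/T_C = 172.1/319.15 = 0.5392 kJ/K.
ΔS_univ = −Q_H/T_H + Q_C/T_C = 0.385 kJ/K (> 0, since η = 0.286 < η_Carnot = 0.795).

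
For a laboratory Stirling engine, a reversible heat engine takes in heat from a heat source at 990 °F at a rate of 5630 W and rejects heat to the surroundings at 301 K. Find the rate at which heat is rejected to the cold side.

Q̇_C ≈ 2100 W

T_H = 990 °F → (990 − 32) × 5/9 = 532.22 °C = 805.37 K.
The Carnot efficiency is η = 1 − T_C/T_H = 1 − 301.00/805.37 = 0.6263.
For a reversible cycle Q_C/Q_H = T_C/T_H, so Q_C = 5630 × 301.00/805.37 = 2100 W.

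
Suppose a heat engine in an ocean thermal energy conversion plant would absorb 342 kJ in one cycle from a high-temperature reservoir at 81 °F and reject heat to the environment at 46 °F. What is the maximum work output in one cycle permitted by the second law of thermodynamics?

T_H = 81 °F → (81 − 32) × 5/9 = 27.22 °C = 300.37 K.
T_C = 46 °F → (46 − 32) × 5/9 = 7.78 °C = 280.93 K.
The second-law ceiling is the Carnot efficiency, η_max = 1 − T_C/T_H = 1 − 280.93/300.37 = 0.0647.
W_max = η_max · Q_H = 0.0647 × 342 = 22.1 kJ.

W_max ≈ 22.1 kJ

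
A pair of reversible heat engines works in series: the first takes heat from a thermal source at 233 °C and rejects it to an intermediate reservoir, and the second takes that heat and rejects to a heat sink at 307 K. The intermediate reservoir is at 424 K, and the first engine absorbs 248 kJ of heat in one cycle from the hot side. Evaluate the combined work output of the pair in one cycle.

T_H = 233 °C → 233 + 273.15 = 506.15 K.
Two reversible stages in series are equivalent to a single Carnot engine between T_H and T_C, so η_total = 1 − T_C/T_H = 1 − 307.00/506.15 = 0.3935.
W_total = η_total · Q_H = 0.3935 × 248 = 97.58 kJ.

W_total ≈ 97.58 kJ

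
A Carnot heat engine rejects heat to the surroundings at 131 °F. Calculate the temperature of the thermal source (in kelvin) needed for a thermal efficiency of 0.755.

T_H ≈ 1340 K

T_C = 131 °F → (131 − 32) × 5/9 = 55.00 °C = 328.15 K.
From η = 1 − T_C/T_H, solving for T_H gives T_H = T_C/(1 − η) = 328.15/(1 − 0.755) = 1340 K.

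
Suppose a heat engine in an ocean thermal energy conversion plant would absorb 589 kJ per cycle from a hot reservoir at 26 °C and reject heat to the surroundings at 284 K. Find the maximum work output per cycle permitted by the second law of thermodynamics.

W_max ≈ 29.8 kJ

T_H = 26 °C → 26 + 273.15 = 299.15 K.
The upper bound on efficiency is η_max = 1 − T_C/T_H = 1 − 284.00/299.15 = 0.0506.
W_max = η_max · Q_H = 0.0506 × 589 = 29.8 kJ.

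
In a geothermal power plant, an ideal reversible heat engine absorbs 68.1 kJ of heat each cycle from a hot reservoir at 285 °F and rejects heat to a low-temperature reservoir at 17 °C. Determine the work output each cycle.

T_H = 285 °F → (285 − 32) × 5/9 = 140.56 °C = 413.71 K.
T_C = 17 °C → 17 + 273.15 = 290.15 K.
η_rev = 1 − T_C/T_H = 1 − 290.15/413.71 = 0.2987.
W = η·Q_H = 0.2987 × 68.1 = 20.3 kJ.

W ≈ 20.3 kJ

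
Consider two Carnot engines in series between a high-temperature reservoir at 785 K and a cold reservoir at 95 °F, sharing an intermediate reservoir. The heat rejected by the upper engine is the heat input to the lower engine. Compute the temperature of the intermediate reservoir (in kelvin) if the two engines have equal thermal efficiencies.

T_C = 95 °F → (95 − 32) × 5/9 = 35.00 °C = 308.15 K.
Equal efficiencies require 1 − T_m/T_H = 1 − T_C/T_m, i.e. T_m/T_H = T_C/T_m, so T_m = √(T_H·T_C) = √(785.00 × 308.15) = 492 K.

T_m ≈ 492 K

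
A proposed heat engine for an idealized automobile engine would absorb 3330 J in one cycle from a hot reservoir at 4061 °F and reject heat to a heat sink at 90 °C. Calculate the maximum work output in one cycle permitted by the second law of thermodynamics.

T_H = 4061 °F → (4061 − 32) × 5/9 = 2238.33 °C = 2511.48 K.
T_C = 90 °C → 90 + 273.15 = 363.15 K.
No engine can exceed the Carnot limit: η_max = 1 − T_C/T_H = 1 − 363.15/2511.48 = 0.8554.
W_max = η_max · Q_H = 0.8554 × 3330 = 2848 J.

W_max ≈ 2848 J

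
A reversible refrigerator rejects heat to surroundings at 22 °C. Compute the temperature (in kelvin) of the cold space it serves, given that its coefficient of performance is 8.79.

T_H = 22 °C → 22 + 273.15 = 295.15 K.
COP_R = T_C/(T_H − T_C) ⇒ T_C = T_H·COP_R/(1 + COP_R) = 295.15 × 8.79/(1 + 8.79) = 265 K.

T_C ≈ 265 K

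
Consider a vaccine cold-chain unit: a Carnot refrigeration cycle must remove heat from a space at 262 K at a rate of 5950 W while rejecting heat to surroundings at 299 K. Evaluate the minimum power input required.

Ẇ_in ≈ 840.3 W

For a reversible refrigerator, COP_R = T_C/(T_H − T_C) = 262.00/37.00 = 7.0811.
W = Q_C/COP_R = 5950/7.0811 = 840.3 W.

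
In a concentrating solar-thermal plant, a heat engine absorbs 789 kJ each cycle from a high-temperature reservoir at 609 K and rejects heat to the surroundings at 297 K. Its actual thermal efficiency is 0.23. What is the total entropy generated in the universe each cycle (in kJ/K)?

W = η·Q_H = 0.23 × 789 = 181.5 kJ, so Q_C = Q_H − W = 607.5 kJ.
Reservoir entropy changes: ΔS_H = −Q_H/T_H = −789/609.00 = -1.296 kJ/K and ΔS_C = +Q_C/T_C = 607.5/297.00 = 2.046 kJ/K.
ΔS_univ = −Q_H/T_H + Q_C/T_C = 0.7500 kJ/K (> 0, since η = 0.23 < η_Carnot = 0.512).

ΔS_univ ≈ 0.7500 kJ/K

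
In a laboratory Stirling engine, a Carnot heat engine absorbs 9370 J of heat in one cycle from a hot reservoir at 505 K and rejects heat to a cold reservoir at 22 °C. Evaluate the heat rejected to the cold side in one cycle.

T_C = 22 °C → 22 + 273.15 = 295.15 K.
Since the cycle is reversible, η = 1 − T_C/T_H = 1 − 295.15/505.00 = 0.4155.
For a reversible cycle Q_C/Q_H = T_C/T_H, so Q_C = 9370 × 295.15/505.00 = 5476 J.

Q_C ≈ 5476 J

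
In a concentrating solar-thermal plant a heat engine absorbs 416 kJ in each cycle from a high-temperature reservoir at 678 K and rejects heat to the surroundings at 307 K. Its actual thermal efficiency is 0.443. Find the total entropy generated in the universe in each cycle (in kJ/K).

W = η·Q_H = 0.443 × 416 = 184.3 kJ, so Q_C = Q_H − W = 231.7 kJ.
The hot reservoir loses entropy Q_H/T_H = 416/678.00 = 0.6136 kJ/K; the cold reservoir gains Q_C/T_C = 231.7/307.00 = 0.7548 kJ/K.
ΔS_univ = −Q_H/T_H + Q_C/T_C = 0.141 kJ/K (> 0, since η = 0.443 < η_Carnot = 0.547).

ΔS_univ ≈ 0.141 kJ/K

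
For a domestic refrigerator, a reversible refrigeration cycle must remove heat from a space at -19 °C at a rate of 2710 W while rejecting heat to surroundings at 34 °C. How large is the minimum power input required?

Ẇ_in ≈ 565 W

T_H = 34 °C → 34 + 273.15 = 307.15 K.
T_C = -19 °C → -19 + 273.15 = 254.15 K.
For a reversible refrigerator, COP_R = T_C/(T_H − T_C) = 254.15/53.00 = 4.7953.
W = Q_C/COP_R = 2710/4.7953 = 565 W.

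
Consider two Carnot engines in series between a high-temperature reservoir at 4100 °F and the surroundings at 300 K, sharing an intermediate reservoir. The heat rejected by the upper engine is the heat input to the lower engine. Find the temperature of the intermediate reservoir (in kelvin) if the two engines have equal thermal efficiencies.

T_H = 4100 °F → (4100 − 32) × 5/9 = 2260.00 °C = 2533.15 K.
Equal efficiencies require 1 − T_m/T_H = 1 − T_C/T_m, i.e. T_m/T_H = T_C/T_m, so T_m = √(T_H·T_C) = √(2533.15 × 300.00) = 872 K.

T_m ≈ 872 K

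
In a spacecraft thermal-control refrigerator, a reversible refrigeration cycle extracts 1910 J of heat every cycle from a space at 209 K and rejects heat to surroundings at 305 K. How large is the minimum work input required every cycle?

W_in ≈ 877 J

The reversible coefficient of performance is COP_R = T_C/(T_H − T_C) = 209.00/96.00 = 2.1771.
W = Q_C/COP_R = 1910/2.1771 = 877 J.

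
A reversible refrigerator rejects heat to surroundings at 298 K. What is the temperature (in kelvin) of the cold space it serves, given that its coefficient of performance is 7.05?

T_C ≈ 261 K

COP_R = T_C/(T_H − T_C) ⇒ T_C = T_H·COP_R/(1 + COP_R) = 298.00 × 7.05/(1 + 7.05) = 261 K.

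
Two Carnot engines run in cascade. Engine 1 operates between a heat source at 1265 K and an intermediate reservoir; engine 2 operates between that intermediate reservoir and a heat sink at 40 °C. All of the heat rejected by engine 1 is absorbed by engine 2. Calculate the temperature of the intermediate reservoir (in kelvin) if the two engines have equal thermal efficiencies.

T_C = 40 °C → 40 + 273.15 = 313.15 K.
Equal efficiencies require 1 − T_m/T_H = 1 − T_C/T_m, i.e. T_m/T_H = T_C/T_m, so T_m = √(T_H·T_C) = √(1265.00 × 313.15) = 629.4 K.

T_m ≈ 629.4 K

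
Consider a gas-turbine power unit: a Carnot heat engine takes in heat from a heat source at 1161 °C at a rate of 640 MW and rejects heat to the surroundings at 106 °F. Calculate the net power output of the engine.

T_H = 1161 °C → 1161 + 273.15 = 1434.15 K.
T_C = 106 °F → (106 − 32) × 5/9 = 41.11 °C = 314.26 K.
The Carnot efficiency is η = 1 − T_C/T_H = 1 − 314.26/1434.15 = 0.7809.
W = η·Q_H = 0.7809 × 640 = 500 MW.

Ẇ ≈ 500 MW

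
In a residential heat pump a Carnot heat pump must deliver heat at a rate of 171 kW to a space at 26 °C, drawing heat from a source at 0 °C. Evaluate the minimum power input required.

T_H = 26 °C → 26 + 273.15 = 299.15 K.
T_C = 0 °C → 0 + 273.15 = 273.15 K.
The Carnot heat-pump COP is COP_HP = T_H/(T_H − T_C) = 299.15/26.00 = 11.5058.
W = Q_H/COP_HP = 171/11.5058 = 14.9 kW.

Ẇ_in ≈ 14.9 kW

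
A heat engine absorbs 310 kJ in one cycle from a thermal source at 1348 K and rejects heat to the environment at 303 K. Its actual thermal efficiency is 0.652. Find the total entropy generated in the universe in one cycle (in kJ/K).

ΔS_univ ≈ 0.126 kJ/K

W = η·Q_H = 0.652 × 310 = 202.1 kJ, so Q_C = Q_H − W = 107.9 kJ.
Entropy balance on the reservoirs: −Q_H/T_H = -0.2300 kJ/K, +Q_C/T_C = 0.3560 kJ/K.
ΔS_univ = −Q_H/T_H + Q_C/T_C = 0.126 kJ/K (> 0, since η = 0.652 < η_Carnot = 0.775).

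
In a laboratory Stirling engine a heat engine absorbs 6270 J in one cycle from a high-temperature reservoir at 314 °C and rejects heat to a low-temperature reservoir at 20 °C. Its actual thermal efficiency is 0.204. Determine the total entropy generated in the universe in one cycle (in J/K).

T_H = 314 °C → 314 + 273.15 = 587.15 K.
T_C = 20 °C → 20 + 273.15 = 293.15 K.
W = η·Q_H = 0.204 × 6270 = 1279 J, so Q_C = Q_H − W = 4991 J.
Reservoir entropy changes: ΔS_H = −Q_H/T_H = −6270/587.15 = -10.68 J/K and ΔS_C = +Q_C/T_C = 4991/293.15 = 17.03 J/K.
ΔS_univ = −Q_H/T_H + Q_C/T_C = 6.35 J/K (> 0, since η = 0.204 < η_Carnot = 0.501).

ΔS_univ ≈ 6.35 J/K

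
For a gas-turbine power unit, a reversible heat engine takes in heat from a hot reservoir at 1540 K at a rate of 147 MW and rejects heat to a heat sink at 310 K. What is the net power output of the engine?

Ẇ ≈ 117.4 MW

For a reversible engine, η = 1 − T_C/T_H = 1 − 310.00/1540.00 = 0.7987.
W = η·Q_H = 0.7987 × 147 = 117.4 MW.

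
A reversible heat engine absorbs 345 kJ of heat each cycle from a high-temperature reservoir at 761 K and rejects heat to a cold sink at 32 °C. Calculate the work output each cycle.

W ≈ 206.7 kJ

T_C = 32 °C → 32 + 273.15 = 305.15 K.
Since the cycle is reversible, η = 1 − T_C/T_H = 1 − 305.15/761.00 = 0.5990.
W = η·Q_H = 0.5990 × 345 = 206.7 kJ.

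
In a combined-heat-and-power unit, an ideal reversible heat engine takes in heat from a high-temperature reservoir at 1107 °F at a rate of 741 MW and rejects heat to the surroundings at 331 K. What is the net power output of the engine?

T_H = 1107 °F → (1107 − 32) × 5/9 = 597.22 °C = 870.37 K.
Since the cycle is reversible, η = 1 − T_C/T_H = 1 − 331.00/870.37 = 0.6197.
W = η·Q_H = 0.6197 × 741 = 459 MW.

Ẇ ≈ 459 MW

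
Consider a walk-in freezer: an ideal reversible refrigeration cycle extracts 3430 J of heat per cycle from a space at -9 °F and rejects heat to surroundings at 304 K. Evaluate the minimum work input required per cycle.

W_in ≈ 735 J

T_C = -9 °F → (-9 − 32) × 5/9 = -22.78 °C = 250.37 K.
The reversible coefficient of performance is COP_R = T_C/(T_H − T_C) = 250.37/53.63 = 4.6687.
W = Q_C/COP_R = 3430/4.6687 = 735 J.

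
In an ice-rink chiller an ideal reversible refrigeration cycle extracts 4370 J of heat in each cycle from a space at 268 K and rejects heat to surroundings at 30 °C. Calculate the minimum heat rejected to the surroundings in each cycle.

T_H = 30 °C → 30 + 273.15 = 303.15 K.
For a reversible cycle Q_H/Q_C = T_H/T_C, so Q_H = Q_C·T_H/T_C = 4370 × 303.15/268.00 = 4940 J.

Q_H ≈ 4940 J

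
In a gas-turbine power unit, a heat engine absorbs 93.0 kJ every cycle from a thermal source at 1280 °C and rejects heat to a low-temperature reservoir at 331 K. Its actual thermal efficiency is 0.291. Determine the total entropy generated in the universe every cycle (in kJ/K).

ΔS_univ ≈ 0.139 kJ/K

T_H = 1280 °C → 1280 + 273.15 = 1553.15 K.
W = η·Q_H = 0.291 × 93.0 = 27.06 kJ, so Q_C = Q_H − W = 65.94 kJ.
The hot reservoir loses entropy Q_H/T_H = 93.0/1553.15 = 0.05988 kJ/K; the cold reservoir gains Q_C/T_C = 65.94/331.00 = 0.1992 kJ/K.
ΔS_univ = −Q_H/T_H + Q_C/T_C = 0.139 kJ/K (> 0, since η = 0.291 < η_Carnot = 0.787).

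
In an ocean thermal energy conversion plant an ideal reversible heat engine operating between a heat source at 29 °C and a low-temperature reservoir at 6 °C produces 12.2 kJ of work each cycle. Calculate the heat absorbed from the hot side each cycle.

T_H = 29 °C → 29 + 273.15 = 302.15 K.
T_C = 6 °C → 6 + 273.15 = 279.15 K.
Since the cycle is reversible, η = 1 − T_C/T_H = 1 − 279.15/302.15 = 0.0761.
Q_H = W/η = 12.2/0.0761 = 160.3 kJ.

Q_H ≈ 160.3 kJ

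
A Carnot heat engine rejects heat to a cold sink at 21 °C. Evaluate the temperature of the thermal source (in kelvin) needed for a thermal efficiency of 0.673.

T_H ≈ 899.5 K

T_C = 21 °C → 21 + 273.15 = 294.15 K.
From η = 1 − T_C/T_H, solving for T_H gives T_H = T_C/(1 − η) = 294.15/(1 − 0.673) = 899.5 K.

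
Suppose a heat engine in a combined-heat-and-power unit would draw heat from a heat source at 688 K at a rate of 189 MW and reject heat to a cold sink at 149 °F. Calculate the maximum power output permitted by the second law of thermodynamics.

T_C = 149 °F → (149 − 32) × 5/9 = 65.00 °C = 338.15 K.
No engine can exceed the Carnot limit: η_max = 1 − T_C/T_H = 1 − 338.15/688.00 = 0.5085.
W_max = η_max · Q_H = 0.5085 × 189 = 96.1 MW.

Ẇ_max ≈ 96.1 MW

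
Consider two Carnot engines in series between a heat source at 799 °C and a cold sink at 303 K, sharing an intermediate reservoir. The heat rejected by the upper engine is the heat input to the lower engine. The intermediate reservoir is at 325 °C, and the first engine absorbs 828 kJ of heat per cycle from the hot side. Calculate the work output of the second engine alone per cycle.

T_H = 799 °C → 799 + 273.15 = 1072.15 K.
T_m = 325 °C → 325 + 273.15 = 598.15 K.
Heat entering the second stage: Q_m = Q_H·(T_m/T_H) = 828 × 598.15/1072.15 = 462 kJ.
Second-stage efficiency η₂ = 1 − T_C/T_m = 1 − 303.00/598.15 = 0.4934, so W₂ = η₂·Q_m = 228 kJ.

W₂ ≈ 228 kJ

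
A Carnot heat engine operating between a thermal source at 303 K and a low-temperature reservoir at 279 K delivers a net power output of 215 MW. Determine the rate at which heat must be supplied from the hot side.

Q̇_H ≈ 2710 MW

Carnot efficiency: η = 1 − T_C/T_H = 1 − 279.00/303.00 = 0.0792.
Q_H = W/η = 215/0.0792 = 2710 MW.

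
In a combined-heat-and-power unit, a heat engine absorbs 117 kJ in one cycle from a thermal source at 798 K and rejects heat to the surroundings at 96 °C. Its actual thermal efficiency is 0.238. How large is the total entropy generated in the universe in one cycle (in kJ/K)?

ΔS_univ ≈ 0.0949 kJ/K

T_C = 96 °C → 96 + 273.15 = 369.15 K.
W = η·Q_H = 0.238 × 117 = 27.85 kJ, so Q_C = Q_H − W = 89.15 kJ.
The hot reservoir loses entropy Q_H/T_H = 117/798.00 = 0.1466 kJ/K; the cold reservoir gains Q_C/T_C = 89.15/369.15 = 0.2415 kJ/K.
ΔS_univ = −Q_H/T_H + Q_C/T_C = 0.0949 kJ/K (> 0, since η = 0.238 < η_Carnot = 0.537).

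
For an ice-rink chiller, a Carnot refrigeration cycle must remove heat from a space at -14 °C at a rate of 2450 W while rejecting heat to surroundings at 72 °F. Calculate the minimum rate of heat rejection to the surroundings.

T_H = 72 °F → (72 − 32) × 5/9 = 22.22 °C = 295.37 K.
T_C = -14 °C → -14 + 273.15 = 259.15 K.
For a reversible cycle Q_H/Q_C = T_H/T_C, so Q_H = Q_C·T_H/T_C = 2450 × 295.37/259.15 = 2792 W.

Q̇_H ≈ 2792 W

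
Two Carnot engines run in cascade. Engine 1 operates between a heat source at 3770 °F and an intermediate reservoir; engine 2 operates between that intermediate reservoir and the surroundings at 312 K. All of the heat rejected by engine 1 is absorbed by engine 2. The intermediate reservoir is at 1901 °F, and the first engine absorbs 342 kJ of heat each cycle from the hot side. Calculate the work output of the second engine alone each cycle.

T_H = 3770 °F → (3770 − 32) × 5/9 = 2076.67 °C = 2349.82 K.
T_m = 1901 °F → (1901 − 32) × 5/9 = 1038.33 °C = 1311.48 K.
Heat entering the second stage: Q_m = Q_H·(T_m/T_H) = 342 × 1311.48/2349.82 = 191 kJ.
Second-stage efficiency η₂ = 1 − T_C/T_m = 1 − 312.00/1311.48 = 0.7621, so W₂ = η₂·Q_m = 145 kJ.

W₂ ≈ 145 kJ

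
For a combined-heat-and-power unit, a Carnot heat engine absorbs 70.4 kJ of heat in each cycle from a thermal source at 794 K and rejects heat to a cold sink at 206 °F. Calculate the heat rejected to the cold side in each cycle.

Q_C ≈ 32.8 kJ

T_C = 206 °F → (206 − 32) × 5/9 = 96.67 °C = 369.82 K.
The Carnot efficiency is η = 1 − T_C/T_H = 1 − 369.82/794.00 = 0.5342.
For a reversible cycle Q_C/Q_H = T_C/T_H, so Q_C = 70.4 × 369.82/794.00 = 32.8 kJ.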